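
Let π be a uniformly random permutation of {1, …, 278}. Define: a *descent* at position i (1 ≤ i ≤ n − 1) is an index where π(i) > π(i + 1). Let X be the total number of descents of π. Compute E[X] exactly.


Write X = Σ X_I over i = 1, …, 277, with X_I the indicator of one descent.
There are 277 indicators.
For each fixed i, the pair (π(i), π(i+1)) is a uniformly random ordered pair of distinct values from {1, …, 278}; by symmetry P[π(i) > π(i+1)] = 1/2.
By linearity: E[X] = 277 · (1/2) = (278 − 1) · (1/2) = 277/2 ≈ 138.50000.

E[X] = 277/2 = 138.50000.


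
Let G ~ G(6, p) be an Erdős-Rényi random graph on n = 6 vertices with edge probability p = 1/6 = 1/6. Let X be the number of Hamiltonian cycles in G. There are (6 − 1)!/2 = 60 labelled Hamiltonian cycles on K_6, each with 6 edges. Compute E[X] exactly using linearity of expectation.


K_6 has (6 − 1)!/2 = 60 labelled Hamiltonian cycles.
For each such Hamiltonian cycle H, let X_H = 1 if all 6 edges of H are present in G. Then P[X_H = 1] = p^{6} = (1/6)^{6} = 1/46656.
By linearity of expectation: E[X] = Σ_H E[X_H] = 60 · p^{6} = 60 · 1/46656 = 5/3888.
Numerically: E[X] ≈ 0.001286.

E[X] = 60 · (1/6)^{6} = 5/3888 ≈ 0.001286.


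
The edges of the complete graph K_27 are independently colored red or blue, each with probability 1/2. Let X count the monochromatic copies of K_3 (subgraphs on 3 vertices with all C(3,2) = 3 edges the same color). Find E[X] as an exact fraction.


Let X = Σ_S X_S over the C(27, 3) = 2925 subsets S of size 3, where X_S = 1 if the K_3 on S is monochromatic.
For a fixed S, the K_3 on S has C(3, 2) = 3 edges. P[all 3 edges red] = (1/2)^3, and likewise for blue, so P[monochromatic] = 2·(1/2)^3 = 2^{1 − 3} = 1/4.
By linearity: E[X] = C(27, 3) · 2^{1 − 3} = 2925 · 1/4 = 2925/4.
Numerically: E[X] ≈ 731.250.

E[X] = C(27,3)·2^(1−C(3,2)) = 2925/4 ≈ 731.250.


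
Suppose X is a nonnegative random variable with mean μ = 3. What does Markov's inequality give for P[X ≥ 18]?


μ = E[X] = 3, a = 18.
Markov: P[X ≥ 18] ≤ μ/a = (3)/18 = 1/6.
Numerically: ≈ 0.167.
(Since a = 18 > μ = 3.000, the bound 1/6 is < 1 and informative.)

P[X ≥ 18] ≤ 1/6 ≈ 0.167.


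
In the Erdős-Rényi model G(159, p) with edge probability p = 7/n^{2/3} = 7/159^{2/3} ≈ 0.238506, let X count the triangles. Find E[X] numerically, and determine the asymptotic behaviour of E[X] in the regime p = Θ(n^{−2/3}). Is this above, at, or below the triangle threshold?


Number of potential triangles: C(159, 3) = 657359.
Each occurs with probability p³ ≈ (0.238506)³ ≈ 1.35675013e-02.
By linearity: E[X] = C(159, 3)·p³ ≈ 657359 · 1.35675013e-02 ≈ 8918.719078.
Since α = 2/3 < 1, p = c/n^{2/3} ≫ 1/n is above the triangle threshold p ~ 1/n. Asymptotically E[X] ~ (c³/6)·n^{3(1−α)} = (7³/6)·n^{1} → ∞; triangles are abundant w.h.p.

E[X] ≈ 8918.719078; in regime p = Θ(1/n^{2/3}) E[X] diverges (above the triangle threshold p ~ 1/n).


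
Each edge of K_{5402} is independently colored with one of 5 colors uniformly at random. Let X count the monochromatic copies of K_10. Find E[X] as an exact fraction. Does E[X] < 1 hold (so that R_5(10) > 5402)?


E[X] = C(5402, 10) · 5^{1 − 45} = 5783128765113072203495407534935 · 5^{−44} = 5783128765113072203495407534935/5684341886080801486968994140625.
As a reduced fraction: E[X] = 1156625753022614440699081506987/1136868377216160297393798828125 ≈ 1.0173788.
Is E[X] < 1? NO.
Since E[X] ≥ 1, the first-moment bound is inconclusive at n = 5402; it does NOT by itself certify R_5(10) > 5402.

E[X] = 1156625753022614440699081506987/1136868377216160297393798828125 ≈ 1.0173788; E[X] ≥ 1; first-moment method inconclusive here.


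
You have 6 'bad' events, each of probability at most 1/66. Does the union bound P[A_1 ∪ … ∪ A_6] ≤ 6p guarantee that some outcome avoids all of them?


Union bound: P[∪_{i=1}^{6} A_i] ≤ Σ_i P[A_i] ≤ 6·p = 6·(1/66) = 1/11.
Numerically: 1/11 ≈ 0.09091.
Is 1/11 < 1? YES.
Since P[∪ A_i] ≤ 1/11 < 1, the complement has P[∩ A_i^c] ≥ 1 − 1/11 = 10/11 > 0, so some outcome avoids every A_i.

6·p = 1/11 ≈ 0.09091; existence CERTIFIED by the union bound.


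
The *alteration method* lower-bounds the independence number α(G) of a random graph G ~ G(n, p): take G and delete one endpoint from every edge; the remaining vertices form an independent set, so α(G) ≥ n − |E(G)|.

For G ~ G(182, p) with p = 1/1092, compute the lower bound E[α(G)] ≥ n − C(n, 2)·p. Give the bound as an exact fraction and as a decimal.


E[|E(G)|] = C(182, 2)·p = 16471 · (1/1092) = 181/12.
E[α(G)] ≥ n − E[|E(G)|] = 182 − 181/12 = 2003/12.
Numerically: ≈ 166.916667.
(This is only a lower bound; the true E[α(G)] may be larger.)

E[α(G)] ≥ 2003/12 ≈ 166.916667.


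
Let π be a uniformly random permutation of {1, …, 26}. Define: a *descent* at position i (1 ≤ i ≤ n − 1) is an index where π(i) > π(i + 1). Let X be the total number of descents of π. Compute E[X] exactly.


Write X = Σ X_I over i = 1, …, 25, with X_I the indicator of one descent.
There are 25 indicators.
For each fixed i, the pair (π(i), π(i+1)) is a uniformly random ordered pair of distinct values from {1, …, 26}; by symmetry P[π(i) > π(i+1)] = 1/2.
By linearity: E[X] = 25 · (1/2) = (26 − 1) · (1/2) = 25/2 ≈ 12.500.

E[X] = 25/2 = 12.500.


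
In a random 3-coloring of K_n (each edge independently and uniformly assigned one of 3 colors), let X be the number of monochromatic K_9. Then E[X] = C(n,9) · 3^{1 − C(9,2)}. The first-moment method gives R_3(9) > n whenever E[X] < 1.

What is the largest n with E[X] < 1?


We need C(n, 9) · 3^{1 − 36} < 1, i.e. C(n, 9) < 3^{36 − 1} = 50031545098999707.
Check values of n near the boundary:
  n = 295: C(295, 9) = 41221140106119260; 41221140106119260 < 50031545098999707? YES
  n = 296: C(296, 9) = 42513789098994080; 42513789098994080 < 50031545098999707? YES
  n = 297: C(297, 9) = 43842345008337645; 43842345008337645 < 50031545098999707? YES
  n = 298: C(298, 9) = 45207677551849890; 45207677551849890 < 50031545098999707? YES
  n = 299: C(299, 9) = 46610674441390059; 46610674441390059 < 50031545098999707? YES
  n = 300: C(300, 9) = 48052241692154700; 48052241692154700 < 50031545098999707? YES
  n = 301: C(301, 9) = 49533303936090975; 49533303936090975 < 50031545098999707? YES
  n = 302: C(302, 9) = 51054804739588650; 51054804739588650 < 50031545098999707? NO
  n = 303: C(303, 9) = 52617706925494425; 52617706925494425 < 50031545098999707? NO
  n = 304: C(304, 9) = 54222992899492560; 54222992899492560 < 50031545098999707? NO
The largest n with C(n, 9) < 50031545098999707 is n = 301 (where E[X] = 16511101312030325/16677181699666569 ≈ 0.990041). Hence R_3(9) > 301, i.e. R_3(9) ≥ 302.

Largest n = 301; hence R_3(9) > 301.


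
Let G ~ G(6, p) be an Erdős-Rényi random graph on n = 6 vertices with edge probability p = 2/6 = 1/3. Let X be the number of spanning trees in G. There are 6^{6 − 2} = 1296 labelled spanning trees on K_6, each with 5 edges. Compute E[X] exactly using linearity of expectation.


K_6 has 6^{6 − 2} = 1296 labelled spanning trees.
For each such spanning tree H, let X_H = 1 if all 5 edges of H are present in G. Then P[X_H = 1] = p^{5} = (1/3)^{5} = 1/243.
Summing the indicators: E[X] = Σ_H E[X_H] = 1296 · p^{5} = 1296 · 1/243 = 16/3.
Numerically: E[X] ≈ 5.3333.

E[X] = 1296 · (1/3)^{5} = 16/3 ≈ 5.3333.


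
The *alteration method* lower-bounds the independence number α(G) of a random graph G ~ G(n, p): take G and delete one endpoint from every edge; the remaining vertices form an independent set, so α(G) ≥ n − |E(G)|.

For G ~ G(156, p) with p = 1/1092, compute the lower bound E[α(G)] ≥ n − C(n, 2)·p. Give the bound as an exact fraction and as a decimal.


E[|E(G)|] = C(156, 2)·p = 12090 · (1/1092) = 155/14.
E[α(G)] ≥ n − E[|E(G)|] = 156 − 155/14 = 2029/14.
Numerically: ≈ 144.92857.
(This is only a lower bound; the true E[α(G)] may be larger.)

E[α(G)] ≥ 2029/14 ≈ 144.92857.


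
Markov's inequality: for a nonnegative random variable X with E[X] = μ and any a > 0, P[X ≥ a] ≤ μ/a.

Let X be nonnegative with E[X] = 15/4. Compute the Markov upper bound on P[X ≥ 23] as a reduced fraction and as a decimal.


μ = E[X] = 15/4, a = 23.
Markov: P[X ≥ 23] ≤ μ/a = (15/4)/23 = 15/92.
Numerically: ≈ 0.16304.
(Since a = 23 > μ = 3.75000, the bound 15/92 is < 1 and informative.)

P[X ≥ 23] ≤ 15/92 ≈ 0.16304.


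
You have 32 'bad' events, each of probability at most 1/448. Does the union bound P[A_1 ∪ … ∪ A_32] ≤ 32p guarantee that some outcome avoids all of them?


Union bound: P[∪_{i=1}^{32} A_i] ≤ Σ_i P[A_i] ≤ 32·p = 32·(1/448) = 1/14.
Numerically: 1/14 ≈ 0.071.
Is 1/14 < 1? YES.
Since P[∪ A_i] ≤ 1/14 < 1, the complement has P[∩ A_i^c] ≥ 1 − 1/14 = 13/14 > 0, so some outcome avoids every A_i.

32·p = 1/14 ≈ 0.071; existence CERTIFIED by the union bound.


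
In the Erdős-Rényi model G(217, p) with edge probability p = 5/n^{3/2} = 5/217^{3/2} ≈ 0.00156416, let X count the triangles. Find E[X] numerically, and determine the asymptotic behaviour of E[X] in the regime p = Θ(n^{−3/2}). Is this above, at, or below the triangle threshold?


Number of potential triangles: C(217, 3) = 1679580.
Each occurs with probability p³ ≈ (0.00156416)³ ≈ 3.82684798e-09.
By linearity: E[X] = C(217, 3)·p³ ≈ 1679580 · 3.82684798e-09 ≈ 0.006427.
Since α = 3/2 > 1, p = c/n^{3/2} = o(1/n) is below the triangle threshold p ~ 1/n. Asymptotically E[X] ~ (c³/6)·n^{3(1−α)} = (5³/6)·n^{-1.5} → 0, so by Markov's inequality G has no triangles w.h.p.

E[X] ≈ 0.006427; in regime p = Θ(1/n^{3/2}) E[X] tends to 0 (below the triangle threshold p ~ 1/n).


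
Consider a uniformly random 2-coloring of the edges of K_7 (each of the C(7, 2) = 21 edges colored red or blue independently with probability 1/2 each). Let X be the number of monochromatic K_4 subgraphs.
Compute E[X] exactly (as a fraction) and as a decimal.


Let X = Σ_S X_S over the C(7, 4) = 35 subsets S of size 4, where X_S = 1 if the K_4 on S is monochromatic.
For a fixed S, the K_4 on S has C(4, 2) = 6 edges. P[all 6 edges red] = (1/2)^6, and likewise for blue, so P[monochromatic] = 2·(1/2)^6 = 2^{1 − 6} = 1/32.
By linearity: E[X] = C(7, 4) · 2^{1 − 6} = 35 · 1/32 = 35/32.
Numerically: E[X] ≈ 1.0938.

E[X] = C(7,4)·2^(1−C(4,2)) = 35/32 ≈ 1.0938.


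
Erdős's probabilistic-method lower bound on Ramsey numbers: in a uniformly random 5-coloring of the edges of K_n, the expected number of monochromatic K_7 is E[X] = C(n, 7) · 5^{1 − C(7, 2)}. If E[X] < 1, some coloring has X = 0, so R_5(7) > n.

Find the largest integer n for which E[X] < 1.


We need C(n, 7) · 5^{1 − 21} < 1, i.e. C(n, 7) < 5^{21 − 1} = 95367431640625.
Check values of n near the boundary:
  n = 337: C(337, 7) = 91989916924632; 91989916924632 < 95367431640625? YES
  n = 338: C(338, 7) = 93935323022736; 93935323022736 < 95367431640625? YES
  n = 339: C(339, 7) = 95915887062372; 95915887062372 < 95367431640625? NO
The largest n with C(n, 7) < 95367431640625 is n = 338 (where E[X] = 93935323022736/95367431640625 ≈ 0.9850). Hence R_5(7) > 338, i.e. R_5(7) ≥ 339.

Largest n = 338; hence R_5(7) > 338.


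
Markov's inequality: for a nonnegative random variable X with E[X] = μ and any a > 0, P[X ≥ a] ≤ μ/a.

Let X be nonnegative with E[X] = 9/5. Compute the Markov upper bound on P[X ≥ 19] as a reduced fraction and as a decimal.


μ = E[X] = 9/5, a = 19.
Markov: P[X ≥ 19] ≤ μ/a = (9/5)/19 = 9/95.
Numerically: ≈ 0.09474.
(Since a = 19 > μ = 1.80000, the bound 9/95 is < 1 and informative.)

P[X ≥ 19] ≤ 9/95 ≈ 0.09474.


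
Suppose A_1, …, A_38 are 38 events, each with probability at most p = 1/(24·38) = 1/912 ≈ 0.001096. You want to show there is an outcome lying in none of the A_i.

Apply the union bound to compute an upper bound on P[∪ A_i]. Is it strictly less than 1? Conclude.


Union bound: P[∪_{i=1}^{38} A_i] ≤ Σ_i P[A_i] ≤ 38·p = 38·(1/912) = 1/24.
Numerically: 1/24 ≈ 0.041667.
Is 1/24 < 1? YES.
Since P[∪ A_i] ≤ 1/24 < 1, the complement has P[∩ A_i^c] ≥ 1 − 1/24 = 23/24 > 0, so some outcome avoids every A_i.

38·p = 1/24 ≈ 0.041667; existence CERTIFIED by the union bound.


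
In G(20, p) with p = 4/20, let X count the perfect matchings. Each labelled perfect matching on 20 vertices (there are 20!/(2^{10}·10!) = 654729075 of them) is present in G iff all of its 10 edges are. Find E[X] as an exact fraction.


K_20 has 20!/(2^{10}·10!) = 654729075 labelled perfect matchings.
For each such perfect matching H, let X_H = 1 if all 10 edges of H are present in G. Then P[X_H = 1] = p^{10} = (1/5)^{10} = 1/9765625.
Summing the indicators: E[X] = Σ_H E[X_H] = 654729075 · p^{10} = 654729075 · 1/9765625 = 26189163/390625.
Numerically: E[X] ≈ 67.

E[X] = 654729075 · (1/5)^{10} = 26189163/390625 ≈ 67.


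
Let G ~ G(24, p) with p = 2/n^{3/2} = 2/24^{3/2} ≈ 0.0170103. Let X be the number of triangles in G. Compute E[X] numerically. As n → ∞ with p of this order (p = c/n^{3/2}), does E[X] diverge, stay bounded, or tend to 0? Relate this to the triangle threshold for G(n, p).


Number of potential triangles: C(24, 3) = 2024.
Each occurs with probability p³ ≈ (0.0170103)³ ≈ 4.92197495e-06.
By linearity: E[X] = C(24, 3)·p³ ≈ 2024 · 4.92197495e-06 ≈ 0.009962.
Since α = 3/2 > 1, p = c/n^{3/2} = o(1/n) is below the triangle threshold p ~ 1/n. Asymptotically E[X] ~ (c³/6)·n^{3(1−α)} = (2³/6)·n^{-1.5} → 0, so by Markov's inequality G has no triangles w.h.p.

E[X] ≈ 0.009962; in regime p = Θ(1/n^{3/2}) E[X] tends to 0 (below the triangle threshold p ~ 1/n).


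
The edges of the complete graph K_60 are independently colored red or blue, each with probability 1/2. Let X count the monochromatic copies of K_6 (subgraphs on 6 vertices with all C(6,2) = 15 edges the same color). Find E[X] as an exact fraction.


Let X = Σ_S X_S over the C(60, 6) = 50063860 subsets S of size 6, where X_S = 1 if the K_6 on S is monochromatic.
For a fixed S, the K_6 on S has C(6, 2) = 15 edges. P[all 15 edges red] = (1/2)^15, and likewise for blue, so P[monochromatic] = 2·(1/2)^15 = 2^{1 − 15} = 1/16384.
By linearity of expectation: E[X] = C(60, 6) · 2^{1 − 15} = 50063860 · 1/16384 = 12515965/4096.
Numerically: E[X] ≈ 3055.655518.

E[X] = C(60,6)·2^(1−C(6,2)) = 12515965/4096 ≈ 3055.655518.


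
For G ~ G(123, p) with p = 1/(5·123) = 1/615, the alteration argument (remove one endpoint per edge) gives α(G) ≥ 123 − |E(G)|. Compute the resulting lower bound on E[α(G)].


E[|E(G)|] = C(123, 2)·p = 7503 · (1/615) = 61/5.
E[α(G)] ≥ n − E[|E(G)|] = 123 − 61/5 = 554/5.
Numerically: ≈ 110.800000.
(This is only a lower bound; the true E[α(G)] may be larger.)

E[α(G)] ≥ 554/5 ≈ 110.800000.


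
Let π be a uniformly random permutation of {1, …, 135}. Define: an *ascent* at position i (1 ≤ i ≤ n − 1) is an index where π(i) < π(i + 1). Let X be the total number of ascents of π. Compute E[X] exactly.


Write X = Σ X_I over i = 1, …, 134, with X_I the indicator of one ascent.
There are 134 indicators.
For each fixed i, the pair (π(i), π(i+1)) is a uniformly random ordered pair of distinct values from {1, …, 135}; by symmetry P[π(i) < π(i+1)] = 1/2.
By linearity: E[X] = 134 · (1/2) = (135 − 1) · (1/2) = 67 ≈ 67.0000.

E[X] = 67 = 67.0000.


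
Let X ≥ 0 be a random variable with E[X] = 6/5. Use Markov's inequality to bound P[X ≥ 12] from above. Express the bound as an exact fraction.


μ = E[X] = 6/5, a = 12.
Markov: P[X ≥ 12] ≤ μ/a = (6/5)/12 = 1/10.
Numerically: ≈ 0.100.
(Since a = 12 > μ = 1.200, the bound 1/10 is < 1 and informative.)

P[X ≥ 12] ≤ 1/10 ≈ 0.100.


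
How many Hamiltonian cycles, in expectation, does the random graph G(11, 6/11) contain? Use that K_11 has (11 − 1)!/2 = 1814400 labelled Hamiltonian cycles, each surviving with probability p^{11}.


K_11 has (11 − 1)!/2 = 1814400 labelled Hamiltonian cycles.
For each such Hamiltonian cycle H, let X_H = 1 if all 11 edges of H are present in G. Then P[X_H = 1] = p^{11} = (6/11)^{11} = 362797056/285311670611.
By linearity of expectation: E[X] = Σ_H E[X_H] = 1814400 · p^{11} = 1814400 · 362797056/285311670611 = 658258978406400/285311670611.
Numerically: E[X] ≈ 2307.

E[X] = 1814400 · (6/11)^{11} = 658258978406400/285311670611 ≈ 2307.


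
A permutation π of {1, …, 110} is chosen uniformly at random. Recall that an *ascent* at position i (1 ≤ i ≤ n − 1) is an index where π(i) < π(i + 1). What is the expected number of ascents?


Write X = Σ X_I over i = 1, …, 109, with X_I the indicator of one ascent.
There are 109 indicators.
For each fixed i, the pair (π(i), π(i+1)) is a uniformly random ordered pair of distinct values from {1, …, 110}; by symmetry P[π(i) < π(i+1)] = 1/2.
By linearity: E[X] = 109 · (1/2) = (110 − 1) · (1/2) = 109/2 ≈ 54.500000.

E[X] = 109/2 = 54.500000.


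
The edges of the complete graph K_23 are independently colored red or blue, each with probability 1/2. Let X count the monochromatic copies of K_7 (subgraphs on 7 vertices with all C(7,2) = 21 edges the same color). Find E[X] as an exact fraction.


Let X = Σ_S X_S over the C(23, 7) = 245157 subsets S of size 7, where X_S = 1 if the K_7 on S is monochromatic.
For a fixed S, the K_7 on S has C(7, 2) = 21 edges. P[all 21 edges red] = (1/2)^21, and likewise for blue, so P[monochromatic] = 2·(1/2)^21 = 2^{1 − 21} = 1/1048576.
By linearity of expectation: E[X] = C(23, 7) · 2^{1 − 21} = 245157 · 1/1048576 = 245157/1048576.
Numerically: E[X] ≈ 0.233800.

E[X] = C(23,7)·2^(1−C(7,2)) = 245157/1048576 ≈ 0.233800.


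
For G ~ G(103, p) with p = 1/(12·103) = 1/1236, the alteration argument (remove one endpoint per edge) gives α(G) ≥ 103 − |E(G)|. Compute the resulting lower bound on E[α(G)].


E[|E(G)|] = C(103, 2)·p = 5253 · (1/1236) = 17/4.
E[α(G)] ≥ n − E[|E(G)|] = 103 − 17/4 = 395/4.
Numerically: ≈ 98.7500.
(This is only a lower bound; the true E[α(G)] may be larger.)

E[α(G)] ≥ 395/4 ≈ 98.7500.


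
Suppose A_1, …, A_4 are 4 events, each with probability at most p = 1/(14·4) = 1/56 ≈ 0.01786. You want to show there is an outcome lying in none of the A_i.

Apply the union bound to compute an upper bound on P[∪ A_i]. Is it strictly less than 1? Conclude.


Union bound: P[∪_{i=1}^{4} A_i] ≤ Σ_i P[A_i] ≤ 4·p = 4·(1/56) = 1/14.
Numerically: 1/14 ≈ 0.07143.
Is 1/14 < 1? YES.
Since P[∪ A_i] ≤ 1/14 < 1, the complement has P[∩ A_i^c] ≥ 1 − 1/14 = 13/14 > 0, so some outcome avoids every A_i.

4·p = 1/14 ≈ 0.07143; existence CERTIFIED by the union bound.


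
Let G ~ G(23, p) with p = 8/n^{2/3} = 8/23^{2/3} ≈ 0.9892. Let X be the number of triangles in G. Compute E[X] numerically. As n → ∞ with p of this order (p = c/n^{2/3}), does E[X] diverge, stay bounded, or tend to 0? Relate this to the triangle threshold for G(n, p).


Number of potential triangles: C(23, 3) = 1771.
Each occurs with probability p³ ≈ (0.9892)³ ≈ 9.678639e-01.
By linearity: E[X] = C(23, 3)·p³ ≈ 1771 · 9.678639e-01 ≈ 1714.0870.
Since α = 2/3 < 1, p = c/n^{2/3} ≫ 1/n is above the triangle threshold p ~ 1/n. Asymptotically E[X] ~ (c³/6)·n^{3(1−α)} = (8³/6)·n^{1} → ∞; triangles are abundant w.h.p.

E[X] ≈ 1714.0870; in regime p = Θ(1/n^{2/3}) E[X] diverges (above the triangle threshold p ~ 1/n).


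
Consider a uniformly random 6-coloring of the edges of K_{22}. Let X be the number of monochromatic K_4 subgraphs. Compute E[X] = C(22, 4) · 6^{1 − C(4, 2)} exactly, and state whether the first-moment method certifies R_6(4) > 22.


E[X] = C(22, 4) · 6^{1 − 6} = 7315 · 6^{−5} = 7315/7776.
As a reduced fraction: E[X] = 7315/7776 ≈ 0.9407.
Is E[X] < 1? YES.
Since E[X] < 1, there exists a 6-coloring of K_{22} with no monochromatic K_4; hence R_6(4) > 22.

E[X] = 7315/7776 ≈ 0.9407; E[X] < 1, so R_6(4) > 22.


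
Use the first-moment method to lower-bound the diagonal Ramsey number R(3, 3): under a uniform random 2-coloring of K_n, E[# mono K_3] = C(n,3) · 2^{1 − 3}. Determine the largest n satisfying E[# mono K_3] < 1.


We need C(n, 3) · 2^{1 − 3} < 1, i.e. C(n, 3) < 2^{3 − 1} = 4.
Check values of n near the boundary:
  n = 3: C(3, 3) = 1; 1 < 4? YES
  n = 4: C(4, 3) = 4; 4 < 4? NO
The largest n with C(n, 3) < 4 is n = 3 (where E[X] = 1/4 ≈ 0.250000). Hence R(3, 3) > 3, i.e. R(3, 3) ≥ 4.

Largest n = 3; hence R(3, 3) > 3.


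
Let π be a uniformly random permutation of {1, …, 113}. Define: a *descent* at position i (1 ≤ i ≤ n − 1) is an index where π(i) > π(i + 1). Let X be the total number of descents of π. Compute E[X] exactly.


Write X = Σ X_I over i = 1, …, 112, with X_I the indicator of one descent.
There are 112 indicators.
For each fixed i, the pair (π(i), π(i+1)) is a uniformly random ordered pair of distinct values from {1, …, 113}; by symmetry P[π(i) > π(i+1)] = 1/2.
By linearity: E[X] = 112 · (1/2) = (113 − 1) · (1/2) = 56 ≈ 56.000000.

E[X] = 56 = 56.000000.


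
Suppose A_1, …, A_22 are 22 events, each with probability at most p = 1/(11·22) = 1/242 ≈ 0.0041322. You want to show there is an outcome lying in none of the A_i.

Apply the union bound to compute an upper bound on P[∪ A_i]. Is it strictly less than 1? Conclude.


Union bound: P[∪_{i=1}^{22} A_i] ≤ Σ_i P[A_i] ≤ 22·p = 22·(1/242) = 1/11.
Numerically: 1/11 ≈ 0.0909091.
Is 1/11 < 1? YES.
Since P[∪ A_i] ≤ 1/11 < 1, the complement has P[∩ A_i^c] ≥ 1 − 1/11 = 10/11 > 0, so some outcome avoids every A_i.

22·p = 1/11 ≈ 0.0909091; existence CERTIFIED by the union bound.


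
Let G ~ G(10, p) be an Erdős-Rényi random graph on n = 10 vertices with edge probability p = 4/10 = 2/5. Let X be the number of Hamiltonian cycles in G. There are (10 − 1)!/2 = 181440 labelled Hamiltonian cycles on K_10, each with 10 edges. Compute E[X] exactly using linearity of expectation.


K_10 has (10 − 1)!/2 = 181440 labelled Hamiltonian cycles.
For each such Hamiltonian cycle H, let X_H = 1 if all 10 edges of H are present in G. Then P[X_H = 1] = p^{10} = (2/5)^{10} = 1024/9765625.
By linearity of expectation: E[X] = Σ_H E[X_H] = 181440 · p^{10} = 181440 · 1024/9765625 = 37158912/1953125.
Numerically: E[X] ≈ 19.03.

E[X] = 181440 · (2/5)^{10} = 37158912/1953125 ≈ 19.03.


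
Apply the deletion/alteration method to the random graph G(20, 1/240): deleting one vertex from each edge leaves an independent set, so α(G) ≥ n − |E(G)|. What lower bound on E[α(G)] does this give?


E[|E(G)|] = C(20, 2)·p = 190 · (1/240) = 19/24.
E[α(G)] ≥ n − E[|E(G)|] = 20 − 19/24 = 461/24.
Numerically: ≈ 19.208.
(This is only a lower bound; the true E[α(G)] may be larger.)

E[α(G)] ≥ 461/24 ≈ 19.208.


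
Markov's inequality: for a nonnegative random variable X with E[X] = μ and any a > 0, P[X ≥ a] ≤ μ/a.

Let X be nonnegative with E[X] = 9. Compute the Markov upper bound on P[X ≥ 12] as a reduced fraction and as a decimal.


μ = E[X] = 9, a = 12.
Markov: P[X ≥ 12] ≤ μ/a = (9)/12 = 3/4.
Numerically: ≈ 0.75000.
(Since a = 12 > μ = 9.00000, the bound 3/4 is < 1 and informative.)

P[X ≥ 12] ≤ 3/4 ≈ 0.75000.


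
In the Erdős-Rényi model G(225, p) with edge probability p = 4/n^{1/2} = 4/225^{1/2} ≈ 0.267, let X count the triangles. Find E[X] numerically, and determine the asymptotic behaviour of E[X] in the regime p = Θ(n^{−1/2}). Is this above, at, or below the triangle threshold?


Number of potential triangles: C(225, 3) = 1873200.
Each occurs with probability p³ ≈ (0.267)³ ≈ 1.89630e-02.
By linearity: E[X] = C(225, 3)·p³ ≈ 1873200 · 1.89630e-02 ≈ 35521.422.
Since α = 1/2 < 1, p = c/n^{1/2} ≫ 1/n is above the triangle threshold p ~ 1/n. Asymptotically E[X] ~ (c³/6)·n^{3(1−α)} = (4³/6)·n^{1.5} → ∞; triangles are abundant w.h.p.

E[X] ≈ 35521.422; in regime p = Θ(1/n^{1/2}) E[X] diverges (above the triangle threshold p ~ 1/n).


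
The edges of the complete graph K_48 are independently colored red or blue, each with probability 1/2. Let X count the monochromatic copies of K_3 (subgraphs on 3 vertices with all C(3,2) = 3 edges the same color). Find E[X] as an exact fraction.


Let X = Σ_S X_S over the C(48, 3) = 17296 subsets S of size 3, where X_S = 1 if the K_3 on S is monochromatic.
For a fixed S, the K_3 on S has C(3, 2) = 3 edges. P[all 3 edges red] = (1/2)^3, and likewise for blue, so P[monochromatic] = 2·(1/2)^3 = 2^{1 − 3} = 1/4.
By linearity: E[X] = C(48, 3) · 2^{1 − 3} = 17296 · 1/4 = 4324.
Numerically: E[X] ≈ 4324.000.

E[X] = C(48,3)·2^(1−C(3,2)) = 4324 ≈ 4324.000.


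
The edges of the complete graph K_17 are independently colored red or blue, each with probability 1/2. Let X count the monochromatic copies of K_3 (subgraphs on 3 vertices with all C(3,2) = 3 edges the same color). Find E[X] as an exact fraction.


Let X = Σ_S X_S over the C(17, 3) = 680 subsets S of size 3, where X_S = 1 if the K_3 on S is monochromatic.
For a fixed S, the K_3 on S has C(3, 2) = 3 edges. P[all 3 edges red] = (1/2)^3, and likewise for blue, so P[monochromatic] = 2·(1/2)^3 = 2^{1 − 3} = 1/4.
By linearity: E[X] = C(17, 3) · 2^{1 − 3} = 680 · 1/4 = 170.
Numerically: E[X] ≈ 170.0000.

E[X] = C(17,3)·2^(1−C(3,2)) = 170 ≈ 170.0000.


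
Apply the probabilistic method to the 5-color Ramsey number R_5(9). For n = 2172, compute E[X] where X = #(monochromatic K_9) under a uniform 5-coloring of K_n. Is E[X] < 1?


E[X] = C(2172, 9) · 5^{1 − 36} = 2915866900084148060642020 · 5^{−35} = 2915866900084148060642020/2910383045673370361328125.
As a reduced fraction: E[X] = 583173380016829612128404/582076609134674072265625 ≈ 1.00188.
Is E[X] < 1? NO.
Since E[X] ≥ 1, the first-moment bound is inconclusive at n = 2172; it does NOT by itself certify R_5(9) > 2172.

E[X] = 583173380016829612128404/582076609134674072265625 ≈ 1.00188; E[X] ≥ 1; first-moment method inconclusive here.


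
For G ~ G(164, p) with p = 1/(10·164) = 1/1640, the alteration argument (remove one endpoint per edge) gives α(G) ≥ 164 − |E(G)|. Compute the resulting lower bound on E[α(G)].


E[|E(G)|] = C(164, 2)·p = 13366 · (1/1640) = 163/20.
E[α(G)] ≥ n − E[|E(G)|] = 164 − 163/20 = 3117/20.
Numerically: ≈ 155.850000.
(This is only a lower bound; the true E[α(G)] may be larger.)

E[α(G)] ≥ 3117/20 ≈ 155.850000.


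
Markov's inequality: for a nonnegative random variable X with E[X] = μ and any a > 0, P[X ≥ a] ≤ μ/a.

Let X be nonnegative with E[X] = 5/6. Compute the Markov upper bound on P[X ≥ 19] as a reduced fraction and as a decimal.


μ = E[X] = 5/6, a = 19.
Markov: P[X ≥ 19] ≤ μ/a = (5/6)/19 = 5/114.
Numerically: ≈ 0.043860.
(Since a = 19 > μ = 0.833333, the bound 5/114 is < 1 and informative.)

P[X ≥ 19] ≤ 5/114 ≈ 0.043860.


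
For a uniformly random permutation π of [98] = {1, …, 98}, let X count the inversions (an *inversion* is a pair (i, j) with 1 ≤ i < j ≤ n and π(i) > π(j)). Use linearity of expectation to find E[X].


Write X = Σ X_I over the C(98, 2) = 4753 pairs i < j, with X_I the indicator of one inversion.
There are 4753 indicators.
For each fixed pair i < j, the values π(i) and π(j) are two distinct elements of {1, …, 98} in uniformly random order; by symmetry P[π(i) > π(j)] = 1/2.
By linearity: E[X] = 4753 · (1/2) = C(98, 2) · (1/2) = 4753/2 = 4753/2 ≈ 2376.50000.

E[X] = 4753/2 = 2376.50000.


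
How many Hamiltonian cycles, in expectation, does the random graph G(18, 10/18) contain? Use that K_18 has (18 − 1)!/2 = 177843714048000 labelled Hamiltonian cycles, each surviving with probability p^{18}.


K_18 has (18 − 1)!/2 = 177843714048000 labelled Hamiltonian cycles.
For each such Hamiltonian cycle H, let X_H = 1 if all 18 edges of H are present in G. Then P[X_H = 1] = p^{18} = (5/9)^{18} = 3814697265625/150094635296999121.
By linearity: E[X] = Σ_H E[X_H] = 177843714048000 · p^{18} = 177843714048000 · 3814697265625/150094635296999121 = 930617187500000000000000/205891132094649.
Numerically: E[X] ≈ 4.52e+09.

E[X] = 177843714048000 · (5/9)^{18} = 930617187500000000000000/205891132094649 ≈ 4.52e+09.


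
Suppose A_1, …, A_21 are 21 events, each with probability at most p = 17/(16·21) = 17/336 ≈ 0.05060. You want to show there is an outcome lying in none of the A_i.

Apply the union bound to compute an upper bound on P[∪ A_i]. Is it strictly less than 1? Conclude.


Union bound: P[∪_{i=1}^{21} A_i] ≤ Σ_i P[A_i] ≤ 21·p = 21·(17/336) = 17/16.
Numerically: 17/16 ≈ 1.06250.
Is 17/16 < 1? NO.
Since the bound 17/16 is ≥ 1, the union bound is uninformative here; it does NOT by itself certify existence.

21·p = 17/16 ≈ 1.06250; existence NOT certified by the union bound.


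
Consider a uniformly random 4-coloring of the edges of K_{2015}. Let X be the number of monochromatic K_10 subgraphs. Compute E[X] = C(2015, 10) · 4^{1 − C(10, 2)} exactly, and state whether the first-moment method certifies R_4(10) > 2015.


E[X] = C(2015, 10) · 4^{1 − 45} = 297353674437325491072340253 · 4^{−44} = 297353674437325491072340253/309485009821345068724781056.
As a reduced fraction: E[X] = 297353674437325491072340253/309485009821345068724781056 ≈ 0.96080.
Is E[X] < 1? YES.
Since E[X] < 1, there exists a 4-coloring of K_{2015} with no monochromatic K_10; hence R_4(10) > 2015.

E[X] = 297353674437325491072340253/309485009821345068724781056 ≈ 0.96080; E[X] < 1, so R_4(10) > 2015.


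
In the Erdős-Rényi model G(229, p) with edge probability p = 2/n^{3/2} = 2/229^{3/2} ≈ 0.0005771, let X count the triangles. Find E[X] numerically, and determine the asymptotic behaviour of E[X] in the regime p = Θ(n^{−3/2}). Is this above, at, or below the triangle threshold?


Number of potential triangles: C(229, 3) = 1975354.
Each occurs with probability p³ ≈ (0.0005771)³ ≈ 1.922341e-10.
By linearity: E[X] = C(229, 3)·p³ ≈ 1975354 · 1.922341e-10 ≈ 0.0004.
Since α = 3/2 > 1, p = c/n^{3/2} = o(1/n) is below the triangle threshold p ~ 1/n. Asymptotically E[X] ~ (c³/6)·n^{3(1−α)} = (2³/6)·n^{-1.5} → 0, so by Markov's inequality G has no triangles w.h.p.

E[X] ≈ 0.0004; in regime p = Θ(1/n^{3/2}) E[X] tends to 0 (below the triangle threshold p ~ 1/n).


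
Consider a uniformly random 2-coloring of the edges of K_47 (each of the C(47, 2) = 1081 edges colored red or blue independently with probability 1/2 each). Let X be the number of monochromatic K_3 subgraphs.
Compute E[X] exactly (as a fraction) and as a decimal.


Let X = Σ_S X_S over the C(47, 3) = 16215 subsets S of size 3, where X_S = 1 if the K_3 on S is monochromatic.
For a fixed S, the K_3 on S has C(3, 2) = 3 edges. P[all 3 edges red] = (1/2)^3, and likewise for blue, so P[monochromatic] = 2·(1/2)^3 = 2^{1 − 3} = 1/4.
Summing: E[X] = C(47, 3) · 2^{1 − 3} = 16215 · 1/4 = 16215/4.
Numerically: E[X] ≈ 4053.75000.

E[X] = C(47,3)·2^(1−C(3,2)) = 16215/4 ≈ 4053.75000.


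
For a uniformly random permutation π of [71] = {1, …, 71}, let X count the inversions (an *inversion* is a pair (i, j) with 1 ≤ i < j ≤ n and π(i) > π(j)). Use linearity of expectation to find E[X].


Write X = Σ X_I over the C(71, 2) = 2485 pairs i < j, with X_I the indicator of one inversion.
There are 2485 indicators.
For each fixed pair i < j, the values π(i) and π(j) are two distinct elements of {1, …, 71} in uniformly random order; by symmetry P[π(i) > π(j)] = 1/2.
By linearity: E[X] = 2485 · (1/2) = C(71, 2) · (1/2) = 2485/2 = 2485/2 ≈ 1242.500000.

E[X] = 2485/2 = 1242.500000.


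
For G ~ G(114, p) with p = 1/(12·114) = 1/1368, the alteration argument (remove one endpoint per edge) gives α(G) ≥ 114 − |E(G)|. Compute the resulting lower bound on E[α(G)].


E[|E(G)|] = C(114, 2)·p = 6441 · (1/1368) = 113/24.
E[α(G)] ≥ n − E[|E(G)|] = 114 − 113/24 = 2623/24.
Numerically: ≈ 109.29167.
(This is only a lower bound; the true E[α(G)] may be larger.)

E[α(G)] ≥ 2623/24 ≈ 109.29167.


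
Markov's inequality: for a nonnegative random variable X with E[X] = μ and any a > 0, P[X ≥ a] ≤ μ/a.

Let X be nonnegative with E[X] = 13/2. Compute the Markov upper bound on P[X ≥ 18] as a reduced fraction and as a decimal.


μ = E[X] = 13/2, a = 18.
Markov: P[X ≥ 18] ≤ μ/a = (13/2)/18 = 13/36.
Numerically: ≈ 0.361.
(Since a = 18 > μ = 6.500, the bound 13/36 is < 1 and informative.)

P[X ≥ 18] ≤ 13/36 ≈ 0.361.


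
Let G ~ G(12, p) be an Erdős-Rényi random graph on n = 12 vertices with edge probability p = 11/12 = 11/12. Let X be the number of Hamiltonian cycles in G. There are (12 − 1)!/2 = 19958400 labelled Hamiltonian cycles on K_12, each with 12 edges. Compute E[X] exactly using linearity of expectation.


K_12 has (12 − 1)!/2 = 19958400 labelled Hamiltonian cycles.
For each such Hamiltonian cycle H, let X_H = 1 if all 12 edges of H are present in G. Then P[X_H = 1] = p^{12} = (11/12)^{12} = 3138428376721/8916100448256.
By linearity of expectation: E[X] = Σ_H E[X_H] = 19958400 · p^{12} = 19958400 · 3138428376721/8916100448256 = 6041474625187925/859963392.
Numerically: E[X] ≈ 7.03e+06.

E[X] = 19958400 · (11/12)^{12} = 6041474625187925/859963392 ≈ 7.03e+06.


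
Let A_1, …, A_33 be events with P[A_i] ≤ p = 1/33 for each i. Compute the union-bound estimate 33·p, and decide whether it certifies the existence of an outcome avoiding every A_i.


Union bound: P[∪_{i=1}^{33} A_i] ≤ Σ_i P[A_i] ≤ 33·p = 33·(1/33) = 1.
Numerically: 1 ≈ 1.000000.
Is 1 < 1? NO.
Since the bound 1 is ≥ 1, the union bound is uninformative here; it does NOT by itself certify existence.

33·p = 1 ≈ 1.000000; existence NOT certified by the union bound.


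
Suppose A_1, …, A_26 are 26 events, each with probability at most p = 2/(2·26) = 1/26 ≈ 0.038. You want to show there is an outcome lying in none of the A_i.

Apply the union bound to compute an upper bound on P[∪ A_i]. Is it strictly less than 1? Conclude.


Union bound: P[∪_{i=1}^{26} A_i] ≤ Σ_i P[A_i] ≤ 26·p = 26·(1/26) = 1.
Numerically: 1 ≈ 1.000.
Is 1 < 1? NO.
Since the bound 1 is ≥ 1, the union bound is uninformative here; it does NOT by itself certify existence.

26·p = 1 ≈ 1.000; existence NOT certified by the union bound.


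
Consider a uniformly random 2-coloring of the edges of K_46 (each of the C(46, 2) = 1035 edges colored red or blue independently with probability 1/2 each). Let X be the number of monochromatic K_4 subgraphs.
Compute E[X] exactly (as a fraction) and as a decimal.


Let X = Σ_S X_S over the C(46, 4) = 163185 subsets S of size 4, where X_S = 1 if the K_4 on S is monochromatic.
For a fixed S, the K_4 on S has C(4, 2) = 6 edges. P[all 6 edges red] = (1/2)^6, and likewise for blue, so P[monochromatic] = 2·(1/2)^6 = 2^{1 − 6} = 1/32.
By linearity: E[X] = C(46, 4) · 2^{1 − 6} = 163185 · 1/32 = 163185/32.
Numerically: E[X] ≈ 5099.531250.

E[X] = C(46,4)·2^(1−C(4,2)) = 163185/32 ≈ 5099.531250.


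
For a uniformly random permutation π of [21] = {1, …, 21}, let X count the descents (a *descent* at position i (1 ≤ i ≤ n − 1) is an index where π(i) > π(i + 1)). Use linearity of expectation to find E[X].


Write X = Σ X_I over i = 1, …, 20, with X_I the indicator of one descent.
There are 20 indicators.
For each fixed i, the pair (π(i), π(i+1)) is a uniformly random ordered pair of distinct values from {1, …, 21}; by symmetry P[π(i) > π(i+1)] = 1/2.
By linearity: E[X] = 20 · (1/2) = (21 − 1) · (1/2) = 10 ≈ 10.0000.

E[X] = 10 = 10.0000.


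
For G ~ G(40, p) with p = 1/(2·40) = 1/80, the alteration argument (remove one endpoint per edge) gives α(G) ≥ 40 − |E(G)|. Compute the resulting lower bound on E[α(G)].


E[|E(G)|] = C(40, 2)·p = 780 · (1/80) = 39/4.
E[α(G)] ≥ n − E[|E(G)|] = 40 − 39/4 = 121/4.
Numerically: ≈ 30.250000.
(This is only a lower bound; the true E[α(G)] may be larger.)

E[α(G)] ≥ 121/4 ≈ 30.250000.


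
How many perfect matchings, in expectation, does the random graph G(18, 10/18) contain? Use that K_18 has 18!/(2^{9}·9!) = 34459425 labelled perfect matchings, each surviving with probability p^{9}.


K_18 has 18!/(2^{9}·9!) = 34459425 labelled perfect matchings.
For each such perfect matching H, let X_H = 1 if all 9 edges of H are present in G. Then P[X_H = 1] = p^{9} = (5/9)^{9} = 1953125/387420489.
Summing the indicators: E[X] = Σ_H E[X_H] = 34459425 · p^{9} = 34459425 · 1953125/387420489 = 830908203125/4782969.
Numerically: E[X] ≈ 1.7372e+05.

E[X] = 34459425 · (5/9)^{9} = 830908203125/4782969 ≈ 1.7372e+05.


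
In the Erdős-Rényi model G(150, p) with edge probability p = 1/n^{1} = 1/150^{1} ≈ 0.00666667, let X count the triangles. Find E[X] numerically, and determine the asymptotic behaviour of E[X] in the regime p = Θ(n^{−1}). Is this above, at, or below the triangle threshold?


Number of potential triangles: C(150, 3) = 551300.
Each occurs with probability p³ ≈ (0.00666667)³ ≈ 2.96296296e-07.
By linearity: E[X] = C(150, 3)·p³ ≈ 551300 · 2.96296296e-07 ≈ 0.163348.
Here α = 1, so p = 1/n is exactly at the triangle threshold p ~ 1/n. Asymptotically E[X] → c³/6 = 1³/6 = 1/6 ≈ 0.166667, a bounded constant. In this regime the triangle count is asymptotically Poisson(c³/6).

E[X] ≈ 0.163348; in regime p = Θ(1/n^{1}) E[X] stays bounded (at the triangle threshold p ~ 1/n).


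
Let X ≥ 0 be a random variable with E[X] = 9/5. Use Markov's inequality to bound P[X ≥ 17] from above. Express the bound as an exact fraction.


μ = E[X] = 9/5, a = 17.
Markov: P[X ≥ 17] ≤ μ/a = (9/5)/17 = 9/85.
Numerically: ≈ 0.106.
(Since a = 17 > μ = 1.800, the bound 9/85 is < 1 and informative.)

P[X ≥ 17] ≤ 9/85 ≈ 0.106.


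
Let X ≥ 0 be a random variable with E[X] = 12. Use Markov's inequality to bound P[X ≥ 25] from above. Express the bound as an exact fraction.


μ = E[X] = 12, a = 25.
Markov: P[X ≥ 25] ≤ μ/a = (12)/25 = 12/25.
Numerically: ≈ 0.480.
(Since a = 25 > μ = 12.000, the bound 12/25 is < 1 and informative.)

P[X ≥ 25] ≤ 12/25 ≈ 0.480.


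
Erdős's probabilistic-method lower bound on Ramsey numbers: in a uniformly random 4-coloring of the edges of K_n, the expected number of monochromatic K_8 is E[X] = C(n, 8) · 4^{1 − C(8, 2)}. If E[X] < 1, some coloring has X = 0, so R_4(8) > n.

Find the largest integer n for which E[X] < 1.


We need C(n, 8) · 4^{1 − 28} < 1, i.e. C(n, 8) < 4^{28 − 1} = 18014398509481984.
Check values of n near the boundary:
  n = 403: C(403, 8) = 16090020602228430; 16090020602228430 < 18014398509481984? YES
  n = 404: C(404, 8) = 16415071523485570; 16415071523485570 < 18014398509481984? YES
  n = 405: C(405, 8) = 16745853821188050; 16745853821188050 < 18014398509481984? YES
  n = 406: C(406, 8) = 17082453897995850; 17082453897995850 < 18014398509481984? YES
  n = 407: C(407, 8) = 17424959239309050; 17424959239309050 < 18014398509481984? YES
  n = 408: C(408, 8) = 17773458424095231; 17773458424095231 < 18014398509481984? YES
  n = 409: C(409, 8) = 18128041135797879; 18128041135797879 < 18014398509481984? NO
  n = 410: C(410, 8) = 18488798173326195; 18488798173326195 < 18014398509481984? NO
The largest n with C(n, 8) < 18014398509481984 is n = 408 (where E[X] = 17773458424095231/18014398509481984 ≈ 0.98663). Hence R_4(8) > 408, i.e. R_4(8) ≥ 409.

Largest n = 408; hence R_4(8) > 408.


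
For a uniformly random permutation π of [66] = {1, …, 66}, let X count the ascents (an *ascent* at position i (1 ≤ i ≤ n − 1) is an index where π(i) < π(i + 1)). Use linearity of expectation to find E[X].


Write X = Σ X_I over i = 1, …, 65, with X_I the indicator of one ascent.
There are 65 indicators.
For each fixed i, the pair (π(i), π(i+1)) is a uniformly random ordered pair of distinct values from {1, …, 66}; by symmetry P[π(i) < π(i+1)] = 1/2.
By linearity: E[X] = 65 · (1/2) = (66 − 1) · (1/2) = 65/2 ≈ 32.500.

E[X] = 65/2 = 32.500.
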